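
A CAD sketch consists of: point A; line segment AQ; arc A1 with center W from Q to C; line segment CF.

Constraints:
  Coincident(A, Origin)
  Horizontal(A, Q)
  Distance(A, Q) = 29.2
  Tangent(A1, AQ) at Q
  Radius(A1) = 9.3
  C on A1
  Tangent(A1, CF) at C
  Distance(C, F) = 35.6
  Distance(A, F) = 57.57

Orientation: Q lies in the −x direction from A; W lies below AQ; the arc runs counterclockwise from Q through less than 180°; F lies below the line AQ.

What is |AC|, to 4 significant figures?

39.78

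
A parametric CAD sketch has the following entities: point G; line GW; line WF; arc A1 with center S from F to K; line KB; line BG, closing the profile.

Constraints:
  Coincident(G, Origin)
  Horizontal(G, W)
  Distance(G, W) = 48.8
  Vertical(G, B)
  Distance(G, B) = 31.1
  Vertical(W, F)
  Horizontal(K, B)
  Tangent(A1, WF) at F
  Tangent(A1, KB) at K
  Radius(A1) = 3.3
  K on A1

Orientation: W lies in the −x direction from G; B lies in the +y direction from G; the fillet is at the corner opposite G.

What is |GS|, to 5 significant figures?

53.321

G is at the origin; GW is horizontal with |GW| = 48.8 and W on the −x side, so W = (-48.800, 0.0000). G and B share the same x with |GB| = 31.1 and B on the +y side, so B = (0.0000, 31.100). The virtual corner opposite G is at (-48.800, 31.100). A1 meets WF tangentially, so SF is at right angles to WF and since A1 is tangent to KB there, SK ⟂ KB, with radius 3.3, so the center S sits 3.3 in from both sides at S = (-45.500, 27.800). Then |GS| = |S − G| = 53.321.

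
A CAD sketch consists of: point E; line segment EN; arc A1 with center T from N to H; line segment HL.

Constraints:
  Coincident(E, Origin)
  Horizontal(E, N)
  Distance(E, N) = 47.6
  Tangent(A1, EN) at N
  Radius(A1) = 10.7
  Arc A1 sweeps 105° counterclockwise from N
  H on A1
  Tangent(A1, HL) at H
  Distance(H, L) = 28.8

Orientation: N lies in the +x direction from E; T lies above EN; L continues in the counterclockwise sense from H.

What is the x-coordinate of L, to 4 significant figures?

50.48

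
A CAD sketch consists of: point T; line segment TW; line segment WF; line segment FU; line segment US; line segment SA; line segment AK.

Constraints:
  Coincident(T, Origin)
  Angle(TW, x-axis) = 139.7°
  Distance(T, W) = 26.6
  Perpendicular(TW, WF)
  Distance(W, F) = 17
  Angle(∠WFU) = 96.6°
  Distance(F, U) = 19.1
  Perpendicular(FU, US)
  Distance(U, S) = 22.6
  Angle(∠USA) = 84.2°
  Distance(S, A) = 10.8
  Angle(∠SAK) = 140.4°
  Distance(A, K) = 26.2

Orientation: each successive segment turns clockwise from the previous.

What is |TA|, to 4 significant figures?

16.19

T is at the origin; TW runs at 139.7° with length 26.6, so W = (-20.29, 17.20). TW is perpendicular to WF, so WF runs at 49.70°; with |WF| = 17.0, F = (-9.292, 30.17). ∠WFU = 96.6° gives FU at -33.70° from the x-axis; with |FU| = 19.1, U = (6.599, 19.57). The perpendicularity gives US at right angles to FU, so US runs at -123.7°; with |US| = 22.6, S = (-5.941, 0.7703). ∠USA = 84.2° gives SA at 140.5° from the x-axis; with |SA| = 10.8, A = (-14.27, 7.640). Then |TA| = |A − T| = 16.19.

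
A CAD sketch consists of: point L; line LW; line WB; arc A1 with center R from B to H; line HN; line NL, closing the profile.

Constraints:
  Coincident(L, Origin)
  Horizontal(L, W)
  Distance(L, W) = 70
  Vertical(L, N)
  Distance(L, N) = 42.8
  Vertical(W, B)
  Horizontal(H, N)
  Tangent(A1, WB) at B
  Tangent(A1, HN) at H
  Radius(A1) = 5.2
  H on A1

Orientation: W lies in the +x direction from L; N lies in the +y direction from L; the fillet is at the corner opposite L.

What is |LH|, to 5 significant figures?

77.659

The virtual corner opposite L is at (70.000, 42.800). Tangency of A1 to WB means the radius RB is perpendicular to WB and since A1 is tangent to HN there, RH ⟂ HN, with radius 5.2, so the center R sits 5.2 in from both sides at R = (64.800, 37.600). That places the tangent points at B = (70.000, 37.600) on WB and H = (64.800, 42.800) on HN. Then |LH| = |H − L| = 77.659.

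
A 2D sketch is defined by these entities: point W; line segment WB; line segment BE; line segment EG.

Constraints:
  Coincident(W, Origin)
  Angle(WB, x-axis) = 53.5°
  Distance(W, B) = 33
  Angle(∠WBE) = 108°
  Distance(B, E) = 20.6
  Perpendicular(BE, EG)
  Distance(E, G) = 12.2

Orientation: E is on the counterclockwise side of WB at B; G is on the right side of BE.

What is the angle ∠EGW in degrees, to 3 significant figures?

35.2°

∠WBE = 108.0°, so BE runs at 53.5° + (180° − 108.0°) = 126° from the x-axis; with |BE| = 20.6, E = B + 20.6·(cos 126°, sin 126°) = (7.67, 43.3). The perpendicularity gives EG at right angles to BE; with |EG| = 12.2 on the right of BE, G = E + 12.2·(0.814, 0.581) = (17.6, 50.4). Then cos ∠EGW = GE·GW / (|GE||GW|), giving 35.2°.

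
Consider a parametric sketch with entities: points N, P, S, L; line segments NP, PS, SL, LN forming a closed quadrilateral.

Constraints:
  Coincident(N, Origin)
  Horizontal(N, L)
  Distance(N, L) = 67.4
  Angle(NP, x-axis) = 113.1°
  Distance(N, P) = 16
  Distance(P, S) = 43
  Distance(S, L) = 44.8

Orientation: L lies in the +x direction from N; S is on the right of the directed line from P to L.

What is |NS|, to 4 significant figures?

29.07

Checks: |PS| = 43.00 ✓; |SL| = 44.80 ✓.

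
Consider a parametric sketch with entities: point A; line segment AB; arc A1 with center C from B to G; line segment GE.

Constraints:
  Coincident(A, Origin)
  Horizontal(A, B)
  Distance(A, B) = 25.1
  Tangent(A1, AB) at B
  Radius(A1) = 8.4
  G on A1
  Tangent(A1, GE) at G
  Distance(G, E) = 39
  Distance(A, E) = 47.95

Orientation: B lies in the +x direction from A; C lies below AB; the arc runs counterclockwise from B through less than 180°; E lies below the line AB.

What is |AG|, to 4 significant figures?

18.35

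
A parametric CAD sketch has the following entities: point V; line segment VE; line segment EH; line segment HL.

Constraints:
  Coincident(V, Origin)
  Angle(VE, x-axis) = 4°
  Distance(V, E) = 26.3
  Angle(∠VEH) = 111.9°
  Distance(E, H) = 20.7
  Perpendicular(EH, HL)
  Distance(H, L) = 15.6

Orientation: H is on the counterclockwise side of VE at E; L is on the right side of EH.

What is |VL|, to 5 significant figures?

50.309

V is at the origin; VE runs at 4.0° with length 26.3, so E = 26.3·(cos 4.0°, sin 4.0°) = (26.236, 1.8346). ∠VEH = 111.9°, so EH runs at 4.0° + (180° − 111.9°) = 72.100° from the x-axis; with |EH| = 20.7, H = E + 20.7·(cos 72.100°, sin 72.100°) = (32.598, 21.533). EH ⟂ HL; with |HL| = 15.6 on the right of EH, L = H + 15.6·(0.95159, -0.30736) = (47.443, 16.738). Then |VL| = |L − V| = 50.309.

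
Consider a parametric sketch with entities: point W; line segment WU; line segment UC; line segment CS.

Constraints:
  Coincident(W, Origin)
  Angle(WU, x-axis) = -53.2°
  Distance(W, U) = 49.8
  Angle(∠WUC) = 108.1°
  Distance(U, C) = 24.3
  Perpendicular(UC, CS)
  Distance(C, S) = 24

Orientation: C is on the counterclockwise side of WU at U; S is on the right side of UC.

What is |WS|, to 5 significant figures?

81.674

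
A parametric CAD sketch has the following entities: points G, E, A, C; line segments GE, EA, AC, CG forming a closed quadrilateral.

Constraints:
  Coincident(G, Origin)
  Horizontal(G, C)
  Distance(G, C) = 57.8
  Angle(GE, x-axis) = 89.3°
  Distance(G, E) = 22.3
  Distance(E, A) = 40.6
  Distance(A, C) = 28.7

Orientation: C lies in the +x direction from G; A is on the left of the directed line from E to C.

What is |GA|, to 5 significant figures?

46.975

G is at the origin; GC is horizontal with |GC| = 57.8 and C in +x, so C = (57.8, 0). GE runs at 89.3° with |GE| = 22.3, so E = (0.27244, 22.298). A is determined by |EA| = 40.6 and |AC| = 28.7 together: it lies at the intersection of circle(E, 40.6) and circle(C, 28.7). With |EC| = 61.698, the foot of the radical line on EC is 37.532 from E and the perpendicular offset is √(40.6² − 37.532²) = 15.482. Taking the left-of-EC solution: A = (40.863, 23.170).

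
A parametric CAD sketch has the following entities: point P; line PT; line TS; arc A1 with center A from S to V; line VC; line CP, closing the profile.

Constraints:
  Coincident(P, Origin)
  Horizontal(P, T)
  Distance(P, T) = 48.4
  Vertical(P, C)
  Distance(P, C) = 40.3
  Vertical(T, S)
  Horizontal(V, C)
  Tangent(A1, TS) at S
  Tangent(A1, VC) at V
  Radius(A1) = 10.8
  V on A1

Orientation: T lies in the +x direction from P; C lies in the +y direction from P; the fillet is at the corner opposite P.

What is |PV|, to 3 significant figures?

55.1

P is at the origin; PT is horizontal with |PT| = 48.4 and T on the +x side, so T = (48.4, 0.00). P and C share the same x with |PC| = 40.3 and C on the +y side, so C = (0.00, 40.3). The virtual corner opposite P is at (48.4, 40.3). Tangency of A1 to TS means the radius AS is perpendicular to TS and the tangent condition forces AV to be normal to VC, with radius 10.8, so the center A sits 10.8 in from both sides at A = (37.6, 29.5). That places the tangent points at S = (48.4, 29.5) on TS and V = (37.6, 40.3) on VC. Then |PV| = |V − P| = 55.1.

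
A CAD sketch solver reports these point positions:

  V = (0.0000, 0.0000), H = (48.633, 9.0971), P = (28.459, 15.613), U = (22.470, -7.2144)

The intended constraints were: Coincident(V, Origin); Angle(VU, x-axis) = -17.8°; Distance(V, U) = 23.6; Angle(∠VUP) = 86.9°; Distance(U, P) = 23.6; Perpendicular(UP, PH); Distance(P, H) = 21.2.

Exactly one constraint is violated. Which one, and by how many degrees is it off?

Perpendicular(UP, PH) — off by 3.20°.

V = (0.00, 0.00) ✓; VU at -17.80° ✓; |VU| = 23.60 ✓; ∠VUP = 86.90° ✓; |UP| = 23.60 ✓; ∠(UP, PH) = 93.20° ✗; |PH| = 21.20 ✓.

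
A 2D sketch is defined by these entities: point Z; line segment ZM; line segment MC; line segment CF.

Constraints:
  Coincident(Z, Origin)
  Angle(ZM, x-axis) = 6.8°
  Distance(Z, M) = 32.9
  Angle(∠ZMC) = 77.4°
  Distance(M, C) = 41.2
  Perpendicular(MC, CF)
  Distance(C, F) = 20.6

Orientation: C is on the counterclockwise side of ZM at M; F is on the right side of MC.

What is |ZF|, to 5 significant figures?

62.735

Z is at the origin; ZM runs at 6.8° with length 32.9, so M = 32.9·(cos 6.8°, sin 6.8°) = (32.669, 3.8955). ∠ZMC = 77.4°, so MC runs at 6.8° + (180° − 77.4°) = 109.40° from the x-axis; with |MC| = 41.2, C = M + 41.2·(cos 109.40°, sin 109.40°) = (18.984, 42.756). MC is perpendicular to CF; with |CF| = 20.6 on the right of MC, F = C + 20.6·(0.94322, 0.33216) = (38.414, 49.599). Then |ZF| = |F − Z| = 62.735.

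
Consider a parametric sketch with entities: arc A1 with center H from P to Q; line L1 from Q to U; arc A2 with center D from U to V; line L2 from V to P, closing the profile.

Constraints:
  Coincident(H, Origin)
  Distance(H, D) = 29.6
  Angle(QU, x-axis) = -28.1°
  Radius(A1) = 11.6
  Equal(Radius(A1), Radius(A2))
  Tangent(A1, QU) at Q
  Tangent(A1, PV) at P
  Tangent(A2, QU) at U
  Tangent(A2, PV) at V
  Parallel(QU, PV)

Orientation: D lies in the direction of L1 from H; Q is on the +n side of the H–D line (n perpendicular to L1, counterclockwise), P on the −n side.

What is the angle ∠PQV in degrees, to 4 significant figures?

51.91°

Tangency of A1 to both parallel lines with radius 11.6 puts Q and P at H ± 11.6·n: Q = (5.464, 10.23), P = (-5.464, -10.23). Equal radii place U and V the same way about D: U = D + 11.6·n = (31.57, -3.709), V = D − 11.6·n = (20.65, -24.17). Then cos ∠PQV = QP·QV / (|QP||QV|), giving 51.91°.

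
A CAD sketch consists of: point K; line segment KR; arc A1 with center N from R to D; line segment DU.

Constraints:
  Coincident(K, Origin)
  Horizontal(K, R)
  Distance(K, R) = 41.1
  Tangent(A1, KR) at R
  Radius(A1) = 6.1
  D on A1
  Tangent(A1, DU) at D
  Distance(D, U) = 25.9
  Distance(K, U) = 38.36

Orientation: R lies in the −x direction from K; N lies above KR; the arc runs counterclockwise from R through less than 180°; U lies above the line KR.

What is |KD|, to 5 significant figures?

35.621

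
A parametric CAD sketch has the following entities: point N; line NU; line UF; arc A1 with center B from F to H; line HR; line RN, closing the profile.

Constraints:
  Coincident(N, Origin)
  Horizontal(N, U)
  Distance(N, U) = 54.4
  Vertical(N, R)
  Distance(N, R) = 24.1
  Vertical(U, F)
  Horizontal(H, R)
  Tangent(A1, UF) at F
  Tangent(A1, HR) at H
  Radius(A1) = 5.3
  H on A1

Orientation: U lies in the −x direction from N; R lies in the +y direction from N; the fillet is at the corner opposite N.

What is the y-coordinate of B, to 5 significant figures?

18.800

N is at the origin; NU is horizontal with |NU| = 54.4 and U on the −x side, so U = (-54.400, 0.0000). N and R share the same x with |NR| = 24.1 and R on the +y side, so R = (0.0000, 24.100). The virtual corner opposite N is at (-54.400, 24.100). Tangency of A1 to UF means the radius BF is perpendicular to UF and tangency of A1 to HR means the radius BH is perpendicular to HR, with radius 5.3, so the center B sits 5.3 in from both sides at B = (-49.100, 18.800). So B.y = 18.800.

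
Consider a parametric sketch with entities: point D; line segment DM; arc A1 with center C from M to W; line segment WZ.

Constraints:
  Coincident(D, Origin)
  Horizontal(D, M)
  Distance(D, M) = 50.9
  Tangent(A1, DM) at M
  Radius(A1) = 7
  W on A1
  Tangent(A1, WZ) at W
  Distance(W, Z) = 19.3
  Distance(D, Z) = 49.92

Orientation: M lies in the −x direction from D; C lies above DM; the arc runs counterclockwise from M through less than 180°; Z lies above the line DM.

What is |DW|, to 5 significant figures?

44.402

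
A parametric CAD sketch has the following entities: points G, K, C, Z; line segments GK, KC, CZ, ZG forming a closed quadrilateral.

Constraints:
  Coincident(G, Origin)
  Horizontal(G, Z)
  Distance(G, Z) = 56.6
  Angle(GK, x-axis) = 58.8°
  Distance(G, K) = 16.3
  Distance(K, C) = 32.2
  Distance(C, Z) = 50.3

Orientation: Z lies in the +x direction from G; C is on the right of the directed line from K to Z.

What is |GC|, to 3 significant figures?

20.7

G is at the origin; GZ is horizontal with |GZ| = 56.6 and Z in +x, so Z = (56.6, 0). GK runs at 58.8° with |GK| = 16.3, so K = (8.44, 13.9). C is determined by |KC| = 32.2 and |CZ| = 50.3 together: it lies at the intersection of circle(K, 32.2) and circle(Z, 50.3). With |KZ| = 50.1, the foot of the radical line on KZ is 10.2 from K and the perpendicular offset is √(32.2² − 10.2²) = 30.6. Taking the right-of-KZ solution: C = (9.72, -18.2).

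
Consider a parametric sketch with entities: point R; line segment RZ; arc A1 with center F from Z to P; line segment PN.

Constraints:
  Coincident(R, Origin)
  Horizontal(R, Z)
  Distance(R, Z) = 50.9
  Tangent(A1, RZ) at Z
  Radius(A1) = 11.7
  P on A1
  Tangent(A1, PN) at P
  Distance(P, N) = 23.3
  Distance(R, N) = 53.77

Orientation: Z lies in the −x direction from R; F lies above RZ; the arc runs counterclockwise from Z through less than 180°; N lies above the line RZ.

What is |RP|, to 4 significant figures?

41.09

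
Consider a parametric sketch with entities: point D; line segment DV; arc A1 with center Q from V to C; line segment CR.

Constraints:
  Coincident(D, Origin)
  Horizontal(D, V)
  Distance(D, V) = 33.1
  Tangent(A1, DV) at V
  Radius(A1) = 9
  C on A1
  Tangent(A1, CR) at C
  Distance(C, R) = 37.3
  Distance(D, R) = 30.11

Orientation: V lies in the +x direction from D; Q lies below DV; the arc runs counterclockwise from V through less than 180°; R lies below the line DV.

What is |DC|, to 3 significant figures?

26.7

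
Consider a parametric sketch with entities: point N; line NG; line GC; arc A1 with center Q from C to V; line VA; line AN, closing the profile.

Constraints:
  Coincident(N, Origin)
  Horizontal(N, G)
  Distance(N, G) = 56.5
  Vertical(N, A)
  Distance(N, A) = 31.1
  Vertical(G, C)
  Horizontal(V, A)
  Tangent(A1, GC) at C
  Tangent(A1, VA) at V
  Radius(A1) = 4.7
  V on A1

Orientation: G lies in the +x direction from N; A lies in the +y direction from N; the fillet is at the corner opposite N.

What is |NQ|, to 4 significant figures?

58.14

NA is vertical with |NA| = 31.1 and A on the +y side, so A = (0.000, 31.10). The virtual corner opposite N is at (56.50, 31.10). Since A1 is tangent to GC there, QC ⟂ GC and the tangent condition forces QV to be normal to VA, with radius 4.7, so the center Q sits 4.7 in from both sides at Q = (51.80, 26.40). Then |NQ| = |Q − N| = 58.14.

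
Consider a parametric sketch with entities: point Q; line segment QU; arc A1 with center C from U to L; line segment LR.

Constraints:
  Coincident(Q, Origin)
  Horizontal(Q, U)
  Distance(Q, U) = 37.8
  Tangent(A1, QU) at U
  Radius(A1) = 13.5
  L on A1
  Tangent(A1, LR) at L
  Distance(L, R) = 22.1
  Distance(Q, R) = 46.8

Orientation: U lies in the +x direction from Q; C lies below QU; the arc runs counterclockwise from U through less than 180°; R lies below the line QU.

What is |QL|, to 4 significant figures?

29.06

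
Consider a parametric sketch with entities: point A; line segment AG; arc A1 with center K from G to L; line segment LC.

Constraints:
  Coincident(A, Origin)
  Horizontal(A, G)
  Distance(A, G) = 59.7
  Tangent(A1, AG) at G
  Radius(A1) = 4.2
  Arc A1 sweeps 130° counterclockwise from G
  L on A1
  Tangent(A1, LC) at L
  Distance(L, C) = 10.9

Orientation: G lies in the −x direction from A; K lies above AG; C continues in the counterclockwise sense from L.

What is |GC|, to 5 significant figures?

15.713

A is at the origin; AG is horizontal with |AG| = 59.7 and G on the −x side, so G = (-59.700, 0.0000). Since A1 is tangent to AG there, KG ⟂ AG, so K = G + (0, 4.2) = (-59.700, 4.2000). On A1, G sits at bearing -90° from K; a 130° counterclockwise sweep puts L at bearing 40°, so L = K + 4.2·(cos 40°, sin 40°) = (-56.483, 6.8997). Tangency of A1 to LC means the radius KL is perpendicular to LC, so LC runs along (−sin 40°, cos 40°); with |LC| = 10.9, C = (-63.489, 15.250). Then |GC| = |C − G| = 15.713.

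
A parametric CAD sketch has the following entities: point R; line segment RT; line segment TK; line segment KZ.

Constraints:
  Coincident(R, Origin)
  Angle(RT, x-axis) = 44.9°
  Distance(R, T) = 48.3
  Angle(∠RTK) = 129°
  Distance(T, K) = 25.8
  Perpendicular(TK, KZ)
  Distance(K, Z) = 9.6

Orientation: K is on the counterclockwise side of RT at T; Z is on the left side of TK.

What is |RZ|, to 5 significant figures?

62.757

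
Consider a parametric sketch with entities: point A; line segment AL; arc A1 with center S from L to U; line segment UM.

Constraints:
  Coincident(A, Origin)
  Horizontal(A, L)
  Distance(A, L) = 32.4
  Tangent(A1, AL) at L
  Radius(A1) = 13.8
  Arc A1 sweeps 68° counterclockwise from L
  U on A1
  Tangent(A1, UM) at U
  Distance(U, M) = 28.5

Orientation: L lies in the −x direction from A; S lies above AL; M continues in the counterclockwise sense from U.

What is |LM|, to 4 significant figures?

42.19

A is at the origin; AL is horizontal with |AL| = 32.4 and L on the −x side, so L = (-32.40, 0.000). A1 meets AL tangentially, so SL is at right angles to AL, so S = L + (0, 13.8) = (-32.40, 13.80). On A1, L sits at bearing -90° from S; a 68° counterclockwise sweep puts U at bearing -22°, so U = S + 13.8·(cos -22°, sin -22°) = (-19.60, 8.630). Tangency of A1 to UM means the radius SU is perpendicular to UM, so UM runs along (−sin -22°, cos -22°); with |UM| = 28.5, M = (-8.929, 35.06). Then |LM| = |M − L| = 42.19.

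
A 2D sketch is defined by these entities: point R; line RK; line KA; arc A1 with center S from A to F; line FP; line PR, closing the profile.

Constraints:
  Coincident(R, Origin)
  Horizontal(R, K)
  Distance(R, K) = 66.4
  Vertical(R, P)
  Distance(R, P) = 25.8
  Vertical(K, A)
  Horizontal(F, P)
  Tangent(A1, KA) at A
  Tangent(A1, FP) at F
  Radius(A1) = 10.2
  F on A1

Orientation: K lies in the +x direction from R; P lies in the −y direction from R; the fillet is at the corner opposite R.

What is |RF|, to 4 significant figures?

61.84

The virtual corner opposite R is at (66.40, -25.80). A1 meets KA tangentially, so SA is at right angles to KA and tangency of A1 to FP means the radius SF is perpendicular to FP, with radius 10.2, so the center S sits 10.2 in from both sides at S = (56.20, -15.60). That places the tangent points at A = (66.40, -15.60) on KA and F = (56.20, -25.80) on FP. Then |RF| = |F − R| = 61.84.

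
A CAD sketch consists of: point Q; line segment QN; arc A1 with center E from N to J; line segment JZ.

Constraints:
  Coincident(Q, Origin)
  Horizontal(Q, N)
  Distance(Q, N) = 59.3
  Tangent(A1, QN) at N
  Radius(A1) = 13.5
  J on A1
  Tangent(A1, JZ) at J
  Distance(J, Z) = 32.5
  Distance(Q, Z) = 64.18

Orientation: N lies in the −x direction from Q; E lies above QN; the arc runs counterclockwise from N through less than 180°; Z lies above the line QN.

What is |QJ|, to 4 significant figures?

47.67

Checks: |EJ| = 13.50 ✓; ∠(EJ, JZ) = 90.00° ✓; |JZ| = 32.50 ✓; |QZ| = 64.18 ✓.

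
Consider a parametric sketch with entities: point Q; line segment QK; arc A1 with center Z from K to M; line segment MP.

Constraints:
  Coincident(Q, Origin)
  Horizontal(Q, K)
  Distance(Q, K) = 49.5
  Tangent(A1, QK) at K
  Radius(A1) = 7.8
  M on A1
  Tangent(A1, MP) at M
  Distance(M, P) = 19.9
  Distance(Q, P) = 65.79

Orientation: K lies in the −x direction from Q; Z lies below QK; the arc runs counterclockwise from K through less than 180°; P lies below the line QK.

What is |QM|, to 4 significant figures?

57.58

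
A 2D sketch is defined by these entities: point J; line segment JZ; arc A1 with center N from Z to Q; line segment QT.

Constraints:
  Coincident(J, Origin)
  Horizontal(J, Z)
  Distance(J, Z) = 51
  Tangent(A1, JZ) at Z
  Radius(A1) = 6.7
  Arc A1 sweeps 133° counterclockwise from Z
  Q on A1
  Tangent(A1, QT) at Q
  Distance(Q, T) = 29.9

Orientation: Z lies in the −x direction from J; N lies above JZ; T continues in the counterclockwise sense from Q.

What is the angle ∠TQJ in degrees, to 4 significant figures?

146.7°

J is at the origin; JZ is horizontal with |JZ| = 51.0 and Z on the −x side, so Z = (-51.00, 0.000). Tangency of A1 to JZ means the radius NZ is perpendicular to JZ, so N = Z + (0, 6.7) = (-51.00, 6.700). On A1, Z sits at bearing -90° from N; a 133° counterclockwise sweep puts Q at bearing 43°, so Q = N + 6.7·(cos 43°, sin 43°) = (-46.10, 11.27). Since A1 is tangent to QT there, NQ ⟂ QT, so QT runs along (−sin 43°, cos 43°); with |QT| = 29.9, T = (-66.49, 33.14). Then cos ∠TQJ = QT·QJ / (|QT||QJ|), giving 146.7°.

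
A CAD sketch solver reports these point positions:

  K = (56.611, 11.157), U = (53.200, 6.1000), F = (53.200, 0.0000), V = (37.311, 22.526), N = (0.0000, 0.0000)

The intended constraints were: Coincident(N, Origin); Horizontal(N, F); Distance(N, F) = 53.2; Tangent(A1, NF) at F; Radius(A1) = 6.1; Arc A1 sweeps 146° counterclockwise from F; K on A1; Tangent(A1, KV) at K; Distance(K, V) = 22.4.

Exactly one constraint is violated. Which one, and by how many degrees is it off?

Tangent(A1, KV) at K — off by 3.50°.

N = (0.00, 0.00) ✓; N.y = 0.00, F.y = 0.00 ✓; |NF| = 53.20 ✓; ∠(UF, FN) = 90.00° ✓; |UF| = 6.100 ✓; bearing(U→K) − bearing(U→F) = 146.0° ✓; |UK| = 6.100 ✓; ∠(UK, KV) = 86.50° ✗; |KV| = 22.40 ✓.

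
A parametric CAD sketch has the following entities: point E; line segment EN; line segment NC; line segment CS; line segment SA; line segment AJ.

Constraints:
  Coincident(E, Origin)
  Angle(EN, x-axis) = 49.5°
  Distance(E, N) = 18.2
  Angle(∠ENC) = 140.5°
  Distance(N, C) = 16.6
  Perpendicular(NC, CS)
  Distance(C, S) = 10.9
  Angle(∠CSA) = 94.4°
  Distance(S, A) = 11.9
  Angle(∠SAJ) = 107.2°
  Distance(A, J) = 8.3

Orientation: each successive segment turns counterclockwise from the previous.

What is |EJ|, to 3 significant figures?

17.4

E is at the origin; EN runs at 49.5° with length 18.2, so N = (11.8, 13.8). ∠ENC = 140.5° gives NC at 89.0° from the x-axis; with |NC| = 16.6, C = (12.1, 30.4). NC is perpendicular to CS, so CS runs at 179°; with |CS| = 10.9, S = (1.21, 30.6). ∠CSA = 94.4° gives SA at -95.4° from the x-axis; with |SA| = 11.9, A = (0.0914, 18.8). ∠SAJ = 107.2° gives AJ at -22.6° from the x-axis; with |AJ| = 8.3, J = (7.75, 15.6). Then |EJ| = |J − E| = 17.4.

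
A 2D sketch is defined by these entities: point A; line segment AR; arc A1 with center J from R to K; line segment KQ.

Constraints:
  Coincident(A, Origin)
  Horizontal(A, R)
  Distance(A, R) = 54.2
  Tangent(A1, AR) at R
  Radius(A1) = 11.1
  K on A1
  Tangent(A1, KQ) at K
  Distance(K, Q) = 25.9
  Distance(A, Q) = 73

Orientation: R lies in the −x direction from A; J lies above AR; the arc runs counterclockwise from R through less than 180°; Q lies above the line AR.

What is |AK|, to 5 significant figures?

49.174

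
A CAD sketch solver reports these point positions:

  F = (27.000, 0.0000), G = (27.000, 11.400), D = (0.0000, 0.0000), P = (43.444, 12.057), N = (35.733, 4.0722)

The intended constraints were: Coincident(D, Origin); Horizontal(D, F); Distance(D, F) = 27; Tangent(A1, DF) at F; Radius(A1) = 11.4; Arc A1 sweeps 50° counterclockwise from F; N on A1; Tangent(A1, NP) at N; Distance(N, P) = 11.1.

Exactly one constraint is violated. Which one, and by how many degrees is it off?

Tangent(A1, NP) at N — off by 4.00°.

D = (0.00, 0.00) ✓; D.y = 0.00, F.y = 0.00 ✓; |DF| = 27.00 ✓; ∠(GF, FD) = 90.00° ✓; |GF| = 11.40 ✓; bearing(G→N) − bearing(G→F) = 50.00° ✓; |GN| = 11.40 ✓; ∠(GN, NP) = 94.00° ✗; |NP| = 11.10 ✓.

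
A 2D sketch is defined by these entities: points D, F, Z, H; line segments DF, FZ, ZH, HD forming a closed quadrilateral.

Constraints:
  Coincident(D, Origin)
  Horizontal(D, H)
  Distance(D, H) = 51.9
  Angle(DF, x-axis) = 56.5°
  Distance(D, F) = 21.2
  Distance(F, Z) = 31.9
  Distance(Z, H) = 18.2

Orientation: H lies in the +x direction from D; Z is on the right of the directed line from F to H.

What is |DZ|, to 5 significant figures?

34.675

D is at the origin; D and H share the same y with |DH| = 51.9 and H in +x, so H = (51.9, 0). DF runs at 56.5° with |DF| = 21.2, so F = (11.701, 17.678). Z is determined by |FZ| = 31.9 and |ZH| = 18.2 together: it lies at the intersection of circle(F, 31.9) and circle(H, 18.2). With |FH| = 43.914, the foot of the radical line on FH is 29.772 from F and the perpendicular offset is √(31.9² − 29.772²) = 11.456. Taking the right-of-FH solution: Z = (34.343, -4.7932).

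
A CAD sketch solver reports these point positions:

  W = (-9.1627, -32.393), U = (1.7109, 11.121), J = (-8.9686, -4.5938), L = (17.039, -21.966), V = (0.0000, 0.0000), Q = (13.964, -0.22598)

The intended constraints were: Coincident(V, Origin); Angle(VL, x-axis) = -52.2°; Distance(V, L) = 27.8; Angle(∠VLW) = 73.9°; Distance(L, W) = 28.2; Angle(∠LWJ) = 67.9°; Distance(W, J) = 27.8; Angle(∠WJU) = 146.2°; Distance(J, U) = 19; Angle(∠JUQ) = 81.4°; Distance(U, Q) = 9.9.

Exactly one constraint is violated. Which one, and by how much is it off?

Distance(U, Q) = 9.9 — off by 6.80.

V = (0.00, 0.00) ✓; VL at -52.20° ✓; |VL| = 27.80 ✓; ∠VLW = 73.90° ✓; |LW| = 28.20 ✓; ∠LWJ = 67.90° ✓; |WJ| = 27.80 ✓; ∠WJU = 146.2° ✓; |JU| = 19.00 ✓; ∠JUQ = 81.40° ✓; |UQ| = 16.70 ✗.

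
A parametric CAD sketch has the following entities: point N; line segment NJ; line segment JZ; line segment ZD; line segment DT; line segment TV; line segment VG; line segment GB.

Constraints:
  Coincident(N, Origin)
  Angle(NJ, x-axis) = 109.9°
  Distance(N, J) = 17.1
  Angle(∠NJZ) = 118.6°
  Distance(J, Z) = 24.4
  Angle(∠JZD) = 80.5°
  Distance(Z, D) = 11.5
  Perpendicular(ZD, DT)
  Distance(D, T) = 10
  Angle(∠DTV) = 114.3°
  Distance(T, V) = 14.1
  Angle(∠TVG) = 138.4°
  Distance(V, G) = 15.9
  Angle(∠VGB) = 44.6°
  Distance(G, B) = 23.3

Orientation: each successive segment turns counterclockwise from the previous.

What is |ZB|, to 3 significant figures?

4.19

N is at the origin; NJ runs at 109.9° with length 17.1, so J = (-5.82, 16.1). ∠NJZ = 118.6° gives JZ at 171° from the x-axis; with |JZ| = 24.4, Z = (-29.9, 19.8). ∠JZD = 80.5° gives ZD at -89.2° from the x-axis; with |ZD| = 11.5, D = (-29.8, 8.27). The perpendicularity gives DT at right angles to ZD, so DT runs at 0.800°; with |DT| = 10.0, T = (-19.8, 8.41). ∠DTV = 114.3° gives TV at 66.5° from the x-axis; with |TV| = 14.1, V = (-14.2, 21.3). ∠TVG = 138.4° gives VG at 108° from the x-axis; with |VG| = 15.9, G = (-19.1, 36.5). ∠VGB = 44.6° gives GB at -116° from the x-axis; with |GB| = 23.3, B = (-29.5, 15.6). Then |ZB| = |B − Z| = 4.19.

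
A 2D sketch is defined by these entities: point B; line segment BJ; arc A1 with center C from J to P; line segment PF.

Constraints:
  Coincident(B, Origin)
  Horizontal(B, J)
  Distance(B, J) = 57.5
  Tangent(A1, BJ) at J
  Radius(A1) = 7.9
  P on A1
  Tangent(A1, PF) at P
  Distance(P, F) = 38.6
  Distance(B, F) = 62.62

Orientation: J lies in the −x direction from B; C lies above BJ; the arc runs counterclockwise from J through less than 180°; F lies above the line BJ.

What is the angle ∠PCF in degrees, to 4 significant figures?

78.43°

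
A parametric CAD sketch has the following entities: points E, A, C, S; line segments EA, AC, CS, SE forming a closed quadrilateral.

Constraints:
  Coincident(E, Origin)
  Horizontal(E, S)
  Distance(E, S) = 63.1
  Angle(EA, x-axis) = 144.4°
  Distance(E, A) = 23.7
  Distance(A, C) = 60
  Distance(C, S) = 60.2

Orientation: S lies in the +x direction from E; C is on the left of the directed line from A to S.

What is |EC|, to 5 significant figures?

57.369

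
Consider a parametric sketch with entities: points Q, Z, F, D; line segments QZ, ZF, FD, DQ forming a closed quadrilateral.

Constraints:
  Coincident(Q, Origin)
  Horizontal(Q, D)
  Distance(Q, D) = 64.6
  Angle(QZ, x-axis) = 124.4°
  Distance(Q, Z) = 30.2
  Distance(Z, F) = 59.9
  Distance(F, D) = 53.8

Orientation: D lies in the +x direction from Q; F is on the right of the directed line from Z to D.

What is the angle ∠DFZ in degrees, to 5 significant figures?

97.194°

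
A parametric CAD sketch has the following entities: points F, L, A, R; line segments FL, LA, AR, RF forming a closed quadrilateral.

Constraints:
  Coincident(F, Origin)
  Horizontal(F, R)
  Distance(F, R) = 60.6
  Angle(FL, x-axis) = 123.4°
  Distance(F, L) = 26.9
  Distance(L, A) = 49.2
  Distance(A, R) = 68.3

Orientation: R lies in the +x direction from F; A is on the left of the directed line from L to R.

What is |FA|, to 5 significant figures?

59.793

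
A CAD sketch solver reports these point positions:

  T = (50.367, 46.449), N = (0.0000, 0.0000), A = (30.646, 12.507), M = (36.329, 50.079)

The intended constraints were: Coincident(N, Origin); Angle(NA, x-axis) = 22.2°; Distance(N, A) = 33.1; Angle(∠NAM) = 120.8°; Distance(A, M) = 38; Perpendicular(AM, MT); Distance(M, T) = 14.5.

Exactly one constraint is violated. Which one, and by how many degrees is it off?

Perpendicular(AM, MT) — off by 5.90°.

N = (0.00, 0.00) ✓; NA at 22.20° ✓; |NA| = 33.10 ✓; ∠NAM = 120.8° ✓; |AM| = 38.00 ✓; ∠(AM, MT) = 95.90° ✗; |MT| = 14.50 ✓.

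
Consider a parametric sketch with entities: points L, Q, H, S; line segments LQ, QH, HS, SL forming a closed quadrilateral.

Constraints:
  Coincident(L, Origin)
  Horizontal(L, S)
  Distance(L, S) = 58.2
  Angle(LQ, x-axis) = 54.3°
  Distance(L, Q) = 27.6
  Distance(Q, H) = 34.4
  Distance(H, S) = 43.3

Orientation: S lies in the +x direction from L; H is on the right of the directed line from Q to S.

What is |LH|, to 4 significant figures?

20.47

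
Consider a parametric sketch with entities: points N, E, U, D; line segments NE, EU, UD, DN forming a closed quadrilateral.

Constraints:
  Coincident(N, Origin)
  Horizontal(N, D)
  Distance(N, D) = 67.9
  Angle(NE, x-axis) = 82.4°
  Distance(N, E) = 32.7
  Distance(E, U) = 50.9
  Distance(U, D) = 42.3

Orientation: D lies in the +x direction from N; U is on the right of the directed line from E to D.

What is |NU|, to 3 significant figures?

30.4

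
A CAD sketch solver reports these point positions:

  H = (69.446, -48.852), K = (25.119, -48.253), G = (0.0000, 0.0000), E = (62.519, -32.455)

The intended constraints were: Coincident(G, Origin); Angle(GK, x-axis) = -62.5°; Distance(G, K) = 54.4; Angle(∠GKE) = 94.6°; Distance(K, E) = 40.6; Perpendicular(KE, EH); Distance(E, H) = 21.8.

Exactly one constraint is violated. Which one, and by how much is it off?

Distance(E, H) = 21.8 — off by 4.00.

G = (0.00, 0.00) ✓; GK at -62.50° ✓; |GK| = 54.40 ✓; ∠GKE = 94.60° ✓; |KE| = 40.60 ✓; ∠(KE, EH) = 90.00° ✓; |EH| = 17.80 ✗.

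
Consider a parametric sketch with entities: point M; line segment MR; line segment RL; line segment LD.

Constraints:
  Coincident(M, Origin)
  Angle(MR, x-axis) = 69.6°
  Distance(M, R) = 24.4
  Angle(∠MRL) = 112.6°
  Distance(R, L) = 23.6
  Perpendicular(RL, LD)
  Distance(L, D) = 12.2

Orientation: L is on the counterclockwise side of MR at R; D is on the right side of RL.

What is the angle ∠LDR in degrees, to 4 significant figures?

62.66°

M is at the origin; MR runs at 69.6° with length 24.4, so R = 24.4·(cos 69.6°, sin 69.6°) = (8.505, 22.87). ∠MRL = 112.6°, so RL runs at 69.6° + (180° − 112.6°) = 137.0° from the x-axis; with |RL| = 23.6, L = R + 23.6·(cos 137.0°, sin 137.0°) = (-8.755, 38.96). The perpendicularity gives LD at right angles to RL; with |LD| = 12.2 on the right of RL, D = L + 12.2·(0.6820, 0.7314) = (-0.4344, 47.89). Then cos ∠LDR = DL·DR / (|DL||DR|), giving 62.66°.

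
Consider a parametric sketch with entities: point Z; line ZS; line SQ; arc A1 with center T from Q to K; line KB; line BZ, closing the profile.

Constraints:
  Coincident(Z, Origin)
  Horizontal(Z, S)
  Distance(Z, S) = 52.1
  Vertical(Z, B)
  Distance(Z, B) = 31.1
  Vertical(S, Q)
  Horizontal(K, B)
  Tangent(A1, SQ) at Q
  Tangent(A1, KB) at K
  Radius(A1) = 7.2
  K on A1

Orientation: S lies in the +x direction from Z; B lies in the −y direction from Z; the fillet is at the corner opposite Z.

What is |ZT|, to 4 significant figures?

50.86

Z is at the origin; Z and S share the same y with |ZS| = 52.1 and S on the +x side, so S = (52.10, 0.000). Z and B share the same x with |ZB| = 31.1 and B on the −y side, so B = (0.000, -31.10). The virtual corner opposite Z is at (52.10, -31.10). The tangent condition forces TQ to be normal to SQ and the tangent condition forces TK to be normal to KB, with radius 7.2, so the center T sits 7.2 in from both sides at T = (44.90, -23.90). Then |ZT| = |T − Z| = 50.86.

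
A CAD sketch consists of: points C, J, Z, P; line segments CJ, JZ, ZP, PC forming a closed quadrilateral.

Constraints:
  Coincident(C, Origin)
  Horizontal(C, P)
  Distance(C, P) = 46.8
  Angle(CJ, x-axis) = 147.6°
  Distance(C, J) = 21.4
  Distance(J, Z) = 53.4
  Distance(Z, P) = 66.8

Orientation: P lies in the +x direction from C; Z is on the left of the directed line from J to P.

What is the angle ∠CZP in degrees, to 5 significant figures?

43.460°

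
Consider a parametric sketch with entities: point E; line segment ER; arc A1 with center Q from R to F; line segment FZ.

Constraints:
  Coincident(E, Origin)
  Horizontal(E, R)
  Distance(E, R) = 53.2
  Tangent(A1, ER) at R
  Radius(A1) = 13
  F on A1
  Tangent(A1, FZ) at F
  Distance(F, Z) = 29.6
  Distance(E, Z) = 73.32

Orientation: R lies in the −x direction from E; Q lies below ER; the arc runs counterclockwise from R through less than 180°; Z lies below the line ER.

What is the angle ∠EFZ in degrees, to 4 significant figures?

88.69°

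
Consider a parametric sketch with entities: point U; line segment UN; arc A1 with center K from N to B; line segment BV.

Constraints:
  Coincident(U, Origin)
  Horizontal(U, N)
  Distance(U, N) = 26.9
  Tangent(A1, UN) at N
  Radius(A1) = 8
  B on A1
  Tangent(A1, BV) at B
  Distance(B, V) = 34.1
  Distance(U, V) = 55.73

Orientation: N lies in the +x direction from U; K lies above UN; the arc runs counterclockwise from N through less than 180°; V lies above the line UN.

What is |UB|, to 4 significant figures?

35.67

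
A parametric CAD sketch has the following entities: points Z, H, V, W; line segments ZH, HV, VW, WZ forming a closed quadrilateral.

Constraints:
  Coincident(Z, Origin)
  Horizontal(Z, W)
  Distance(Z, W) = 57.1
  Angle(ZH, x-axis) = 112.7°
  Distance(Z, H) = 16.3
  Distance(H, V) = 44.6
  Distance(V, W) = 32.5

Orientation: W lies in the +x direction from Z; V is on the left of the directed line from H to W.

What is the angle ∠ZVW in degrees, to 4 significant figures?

93.48°

Checks: |HV| = 44.60 ✓; |VW| = 32.50 ✓.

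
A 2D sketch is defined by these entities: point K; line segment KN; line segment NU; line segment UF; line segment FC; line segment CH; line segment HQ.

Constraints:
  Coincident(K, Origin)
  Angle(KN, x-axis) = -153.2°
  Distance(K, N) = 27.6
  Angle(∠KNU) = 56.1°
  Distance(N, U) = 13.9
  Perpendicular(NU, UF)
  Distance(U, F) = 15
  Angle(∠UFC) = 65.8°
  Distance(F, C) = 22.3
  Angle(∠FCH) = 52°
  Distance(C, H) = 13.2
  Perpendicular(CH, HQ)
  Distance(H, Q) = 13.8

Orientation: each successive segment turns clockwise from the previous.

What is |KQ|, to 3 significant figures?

11.6

K is at the origin; KN runs at -153.2° with length 27.6, so N = (-24.6, -12.4). ∠KNU = 56.1° gives NU at 82.9° from the x-axis; with |NU| = 13.9, U = (-22.9, 1.35). The perpendicularity gives UF at right angles to NU, so UF runs at -7.10°; with |UF| = 15.0, F = (-8.03, -0.505). ∠UFC = 65.8° gives FC at -121° from the x-axis; with |FC| = 22.3, C = (-19.6, -19.6). ∠FCH = 52.0° gives CH at 111° from the x-axis; with |CH| = 13.2, H = (-24.3, -7.21). CH ⟂ HQ, so HQ runs at 20.7°; with |HQ| = 13.8, Q = (-11.4, -2.33). Then |KQ| = |Q − K| = 11.6.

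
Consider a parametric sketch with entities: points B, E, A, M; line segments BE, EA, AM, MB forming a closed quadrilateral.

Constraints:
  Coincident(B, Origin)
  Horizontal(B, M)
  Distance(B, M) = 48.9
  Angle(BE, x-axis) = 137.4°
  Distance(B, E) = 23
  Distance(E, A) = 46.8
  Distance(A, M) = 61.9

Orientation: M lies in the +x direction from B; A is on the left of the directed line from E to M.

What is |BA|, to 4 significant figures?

52.75

Checks: BE at 137.4° ✓; |EA| = 46.80 ✓; |AM| = 61.90 ✓.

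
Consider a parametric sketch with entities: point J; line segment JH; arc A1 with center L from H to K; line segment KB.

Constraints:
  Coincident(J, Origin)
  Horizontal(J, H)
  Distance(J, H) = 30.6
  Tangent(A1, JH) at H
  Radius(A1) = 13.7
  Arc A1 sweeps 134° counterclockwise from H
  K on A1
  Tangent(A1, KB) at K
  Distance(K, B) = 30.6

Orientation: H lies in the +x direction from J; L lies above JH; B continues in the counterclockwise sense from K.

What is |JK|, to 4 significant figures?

46.64

Tangency of A1 to JH means the radius LH is perpendicular to JH, so L = H + (0, 13.7) = (30.60, 13.70). On A1, H sits at bearing -90° from L; a 134° counterclockwise sweep puts K at bearing 44°, so K = L + 13.7·(cos 44°, sin 44°) = (40.45, 23.22). Then |JK| = |K − J| = 46.64.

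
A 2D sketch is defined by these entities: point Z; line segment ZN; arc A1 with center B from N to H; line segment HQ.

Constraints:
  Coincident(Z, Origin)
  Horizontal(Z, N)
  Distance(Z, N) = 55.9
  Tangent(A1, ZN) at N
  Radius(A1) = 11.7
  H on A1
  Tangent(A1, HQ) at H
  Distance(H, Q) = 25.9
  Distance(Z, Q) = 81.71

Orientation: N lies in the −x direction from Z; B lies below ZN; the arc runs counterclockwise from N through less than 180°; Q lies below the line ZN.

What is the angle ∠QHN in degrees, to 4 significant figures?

143.6°

Z is at the origin; Z and N share the same y with |ZN| = 55.9 and N on the −x side, so N = (-55.90, 0.000). The tangent condition forces BN to be normal to ZN, so B = N + (0, -11.7) = (-55.90, -11.70). Since BH ⟂ HQ (tangency), |BQ| = √(11.7² + 25.9²) = 28.42 regardless of where H sits on A1. So Q lies on both circle(Z, 81.71) and circle(B, 28.42); the below-ZN intersection is Q = (-74.77, -32.95). H is the foot of the tangent from Q: H = (-67.07, -8.221).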